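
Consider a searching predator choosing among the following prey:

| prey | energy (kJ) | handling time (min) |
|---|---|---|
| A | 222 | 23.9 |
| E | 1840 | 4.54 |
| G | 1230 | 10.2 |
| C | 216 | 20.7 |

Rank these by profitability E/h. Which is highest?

Profitability E/h (kJ/min): A = 222/23.9 = 9.29, E = 1840/4.54 = 405, G = 1230/10.2 = 121, C = 216/20.7 = 10.4.
Ranked: E > G > C > A.

E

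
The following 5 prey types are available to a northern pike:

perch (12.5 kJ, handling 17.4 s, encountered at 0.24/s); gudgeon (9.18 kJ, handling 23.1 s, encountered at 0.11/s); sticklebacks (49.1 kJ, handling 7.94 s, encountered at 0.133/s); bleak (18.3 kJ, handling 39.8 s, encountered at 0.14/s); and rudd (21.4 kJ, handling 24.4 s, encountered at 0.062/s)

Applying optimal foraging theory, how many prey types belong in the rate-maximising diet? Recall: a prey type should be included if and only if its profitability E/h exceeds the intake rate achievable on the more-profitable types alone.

1

Profitabilities (E/h, kJ/s): sticklebacks 6.18, rudd 0.877, perch 0.718, bleak 0.46, gudgeon 0.397. Add prey in this order while the next type's profitability exceeds the intake rate on those already taken.
Rate on top 1: 3.176. rudd: 0.877 < 3.176 → exclude; stop.
Optimal diet: sticklebacks — 1 of 5 types.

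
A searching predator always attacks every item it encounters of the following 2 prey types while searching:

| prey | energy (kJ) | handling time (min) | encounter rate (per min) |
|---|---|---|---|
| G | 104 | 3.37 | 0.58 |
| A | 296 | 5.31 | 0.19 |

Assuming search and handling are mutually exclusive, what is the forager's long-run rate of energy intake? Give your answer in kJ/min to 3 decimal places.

29.408 kJ/min

R = Σλ_iE_i / (1 + Σλ_ih_i)
Numerator: 0.58×104 + 0.19×296 = 116.6
Denominator: 1 + 0.58×3.37 + 0.19×5.31 = 3.963
R = 116.6/3.963 = 29.41 kJ/min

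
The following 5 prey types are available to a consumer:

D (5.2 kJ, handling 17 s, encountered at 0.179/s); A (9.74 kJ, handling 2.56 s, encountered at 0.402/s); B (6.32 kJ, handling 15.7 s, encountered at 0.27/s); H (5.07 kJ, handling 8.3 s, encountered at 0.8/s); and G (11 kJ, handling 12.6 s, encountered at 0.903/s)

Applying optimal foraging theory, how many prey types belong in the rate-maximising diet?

1

E/h in descending order: A 3.8, G 0.873, H 0.611, B 0.403, D 0.306 kJ/s. The optimal diet is the largest prefix of this list for which every included type satisfies E_i/h_i > R on the types above it.
Rate on top 1: 1.93. G: 0.873 < 1.93 → exclude; stop.
Optimal diet: A — 1 of 5 types.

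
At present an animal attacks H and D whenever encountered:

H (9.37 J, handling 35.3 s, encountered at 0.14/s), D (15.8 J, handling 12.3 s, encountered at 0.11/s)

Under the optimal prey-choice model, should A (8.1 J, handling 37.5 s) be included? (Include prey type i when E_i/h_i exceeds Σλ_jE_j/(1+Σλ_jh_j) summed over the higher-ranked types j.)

Intake rate on the current diet: R = (0.14×9.37 + 0.11×15.8) / (1 + 0.14×35.3 + 0.11×12.3) = 3.05/7.295 = 0.4181 J/s.
Profitability of A: 8.1/37.5 = 0.216 J/s.
Since 0.216 < R, time spent handling A is better spent searching.

No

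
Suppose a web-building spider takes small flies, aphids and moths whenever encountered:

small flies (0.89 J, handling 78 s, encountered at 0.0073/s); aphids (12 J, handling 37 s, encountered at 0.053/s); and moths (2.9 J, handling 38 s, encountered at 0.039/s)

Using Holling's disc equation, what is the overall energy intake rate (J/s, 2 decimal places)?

R = Σλ_iE_i / (1 + Σλ_ih_i)
Numerator: 0.0073×0.89 + 0.053×12 + 0.039×2.9 = 0.7556
Denominator: 1 + 0.0073×78 + 0.053×37 + 0.039×38 = 5.012
R = 0.7556/5.012 = 0.1507 J/s

0.15 J/s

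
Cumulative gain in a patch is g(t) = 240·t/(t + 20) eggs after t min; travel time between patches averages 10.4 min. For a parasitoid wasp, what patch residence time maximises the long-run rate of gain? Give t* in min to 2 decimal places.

14.42 min

By the marginal value theorem, leave when the instantaneous gain rate g'(t) equals the habitat-wide average g(t)/(T + t).
g'(t) = 240·20/(t + 20)². Setting 240·20/(t+20)² = 240t/[(t+20)(10.4+t)] gives 20(10.4+t) = t(t+20), so t² = 20×10.4 = 208.
t* = √208 = 14.42 min.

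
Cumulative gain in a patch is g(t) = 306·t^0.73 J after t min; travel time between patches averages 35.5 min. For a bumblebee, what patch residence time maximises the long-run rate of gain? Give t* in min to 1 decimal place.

By the marginal value theorem, leave when the instantaneous gain rate g'(t) equals the habitat-wide average g(t)/(T + t).
g'(t) = 0.73·306·t^-0.27. Setting 0.73·306·t^-0.27 = 306·t^0.73/(35.5+t) gives 0.73(35.5+t) = t, so 0.27·t = 0.73×35.5.
t* = 0.73×35.5/0.27 = 95.98 min.

96.0 min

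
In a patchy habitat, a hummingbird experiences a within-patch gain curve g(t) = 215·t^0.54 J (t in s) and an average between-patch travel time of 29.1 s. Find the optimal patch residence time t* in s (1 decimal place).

34.2 s

Maximise g(t)/(T+t): set derivative to zero → g'(t)(T+t) = g(t).
g'(t) = 0.54·215·t^-0.46. Setting 0.54·215·t^-0.46 = 215·t^0.54/(29.1+t) gives 0.54(29.1+t) = t, so 0.46·t = 0.54×29.1.
t* = 0.54×29.1/0.46 = 34.16 s.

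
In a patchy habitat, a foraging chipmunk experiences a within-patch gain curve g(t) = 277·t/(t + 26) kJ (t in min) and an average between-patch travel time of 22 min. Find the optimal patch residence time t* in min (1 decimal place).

By the marginal value theorem, leave when the instantaneous gain rate g'(t) equals the habitat-wide average g(t)/(T + t).
g'(t) = 277·26/(t + 26)². Setting 277·26/(t+26)² = 277t/[(t+26)(22+t)] gives 26(22+t) = t(t+26), so t² = 26×22 = 572.
t* = √572 = 23.92 min.

23.9 min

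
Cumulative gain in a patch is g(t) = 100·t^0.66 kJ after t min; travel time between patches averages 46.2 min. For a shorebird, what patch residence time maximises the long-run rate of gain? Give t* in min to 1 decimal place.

By the marginal value theorem, leave when the instantaneous gain rate g'(t) equals the habitat-wide average g(t)/(T + t).
g'(t) = 0.66·100·t^-0.34. Setting 0.66·100·t^-0.34 = 100·t^0.66/(46.2+t) gives 0.66(46.2+t) = t, so 0.34·t = 0.66×46.2.
t* = 0.66×46.2/0.34 = 89.68 min.

89.7 min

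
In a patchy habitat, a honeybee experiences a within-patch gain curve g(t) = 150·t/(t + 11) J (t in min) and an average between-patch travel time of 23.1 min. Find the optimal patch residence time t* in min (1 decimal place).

15.9 min

By the marginal value theorem, leave when the instantaneous gain rate g'(t) equals the habitat-wide average g(t)/(T + t).
g'(t) = 150·11/(t + 11)². Setting 150·11/(t+11)² = 150t/[(t+11)(23.1+t)] gives 11(23.1+t) = t(t+11), so t² = 11×23.1 = 254.1.
t* = √254.1 = 15.94 min.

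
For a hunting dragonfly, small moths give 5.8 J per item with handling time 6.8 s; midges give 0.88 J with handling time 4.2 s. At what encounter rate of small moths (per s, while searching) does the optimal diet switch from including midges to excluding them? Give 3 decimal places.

0.048 per s

Drop midges once their profitability E₂/h₂ falls below the rate achievable on small moths alone: E₂/h₂ = λE₁/(1 + λh₁).
Solve for λ: λE₁h₂ = E₂(1 + λh₁) → λ(E₁h₂ − E₂h₁) = E₂ → λ = E₂/(E₁h₂ − E₂h₁).
λ = 0.88/(5.8×4.2 − 0.88×6.8) = 0.88/18.38 = 0.04789 per s.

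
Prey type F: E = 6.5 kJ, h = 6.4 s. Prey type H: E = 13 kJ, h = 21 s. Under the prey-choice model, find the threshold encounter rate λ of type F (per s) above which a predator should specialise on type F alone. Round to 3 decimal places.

0.244 per s

The zero-one rule: include type H iff E₂/h₂ > λE₁/(1+λh₁). Equality gives the switch point.
λE₁h₂ = E₂ + λE₂h₁ ⇒ λ = E₂/(E₁h₂ − E₂h₁) = 13/(136.5 − 83.2) = 0.2439 per s.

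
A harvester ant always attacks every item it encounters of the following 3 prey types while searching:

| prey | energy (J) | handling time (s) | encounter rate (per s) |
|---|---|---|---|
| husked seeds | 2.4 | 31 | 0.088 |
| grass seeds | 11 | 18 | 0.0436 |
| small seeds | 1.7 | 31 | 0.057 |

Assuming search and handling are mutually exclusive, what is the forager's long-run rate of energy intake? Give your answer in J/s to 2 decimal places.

0.13 J/s

R = Σλ_iE_i / (1 + Σλ_ih_i)
Numerator: 0.088×2.4 + 0.0436×11 + 0.057×1.7 = 0.7877
Denominator: 1 + 0.088×31 + 0.0436×18 + 0.057×31 = 6.28
R = 0.7877/6.28 = 0.1254 J/s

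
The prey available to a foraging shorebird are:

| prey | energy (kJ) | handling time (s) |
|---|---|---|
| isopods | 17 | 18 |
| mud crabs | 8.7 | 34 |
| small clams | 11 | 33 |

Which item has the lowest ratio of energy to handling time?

In descending order of E/h:
isopods: 17/18 = 0.944 kJ/s
small clams: 11/33 = 0.333 kJ/s
mud crabs: 8.7/34 = 0.256 kJ/s

mud crabs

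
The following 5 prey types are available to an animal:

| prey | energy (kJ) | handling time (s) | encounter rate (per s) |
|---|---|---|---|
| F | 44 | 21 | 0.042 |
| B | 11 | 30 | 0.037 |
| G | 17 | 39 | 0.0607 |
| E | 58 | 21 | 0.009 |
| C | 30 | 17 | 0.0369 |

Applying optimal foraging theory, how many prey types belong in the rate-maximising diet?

E/h in descending order: E 2.76, F 2.1, C 1.76, G 0.436, B 0.367 kJ/s. The optimal diet is the largest prefix of this list for which every included type satisfies E_i/h_i > R on the types above it.
Rate on top 1: 0.439. F: 2.1 > 0.439 → include.
Rate on top 2: 1.144. C: 1.76 > 1.144 → include.
Rate on top 3: 1.289. G: 0.436 < 1.289 → exclude; stop.
Optimal diet: E, F, C — 3 of 5 types.

3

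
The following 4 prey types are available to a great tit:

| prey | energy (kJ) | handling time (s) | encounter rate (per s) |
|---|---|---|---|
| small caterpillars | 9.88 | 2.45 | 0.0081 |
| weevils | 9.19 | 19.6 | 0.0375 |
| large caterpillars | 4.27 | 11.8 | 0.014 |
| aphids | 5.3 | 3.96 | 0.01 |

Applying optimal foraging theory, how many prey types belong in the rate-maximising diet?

Rank by E/h (kJ/s): small caterpillars 4.03, aphids 1.34, weevils 0.469, large caterpillars 0.362. Include each in turn until the next type's E/h falls below the running intake rate.
Rate on top 1: 0.07847. aphids: 1.34 > 0.07847 → include.
Rate on top 2: 0.1256. weevils: 0.469 > 0.1256 → include.
Rate on top 3: 0.2662. large caterpillars: 0.362 > 0.2662 → include.
Optimal diet: small caterpillars, aphids, weevils, large caterpillars — 4 of 4 types.

4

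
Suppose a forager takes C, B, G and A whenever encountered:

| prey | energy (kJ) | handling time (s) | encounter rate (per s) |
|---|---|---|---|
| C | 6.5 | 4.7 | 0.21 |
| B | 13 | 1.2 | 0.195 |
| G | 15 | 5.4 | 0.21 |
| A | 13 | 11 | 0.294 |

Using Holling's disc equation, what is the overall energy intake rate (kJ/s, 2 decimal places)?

Energy encountered per unit search time: 0.21×6.5 + 0.195×13 + 0.21×15 + 0.294×13 = 10.87 kJ/s.
Handling time per unit search time: 0.21×4.7 + 0.195×1.2 + 0.21×5.4 + 0.294×11 = 5.589.
Rate = 10.87/(1 + 5.589) = 1.65 kJ/s.

1.65 kJ/s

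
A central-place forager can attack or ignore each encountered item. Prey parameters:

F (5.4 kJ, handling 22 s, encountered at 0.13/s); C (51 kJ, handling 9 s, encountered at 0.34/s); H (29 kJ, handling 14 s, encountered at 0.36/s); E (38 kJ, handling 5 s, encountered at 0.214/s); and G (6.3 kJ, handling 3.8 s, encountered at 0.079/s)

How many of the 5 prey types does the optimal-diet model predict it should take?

E/h in descending order: E 7.6, C 5.67, H 2.07, G 1.66, F 0.245 kJ/s. The optimal diet is the largest prefix of this list for which every included type satisfies E_i/h_i > R on the types above it.
Rate on top 1: 3.929. C: 5.67 > 3.929 → include.
Rate on top 2: 4.965. H: 2.07 < 4.965 → exclude; stop.
Optimal diet: E, C — 2 of 5 types.

2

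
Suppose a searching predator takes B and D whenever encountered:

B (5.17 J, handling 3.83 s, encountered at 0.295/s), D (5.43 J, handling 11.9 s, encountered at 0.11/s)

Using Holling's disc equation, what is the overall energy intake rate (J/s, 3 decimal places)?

R = (0.295×5.17 + 0.11×5.43) / (1 + 0.295×3.83 + 0.11×11.9) = 2.122/3.439 = 0.6172 J/s.

0.617 J/s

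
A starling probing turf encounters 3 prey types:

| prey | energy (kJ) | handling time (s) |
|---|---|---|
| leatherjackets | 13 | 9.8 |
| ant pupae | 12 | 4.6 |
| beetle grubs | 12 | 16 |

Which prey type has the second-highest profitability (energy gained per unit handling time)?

Profitability E/h (kJ/s): leatherjackets = 13/9.8 = 1.33, ant pupae = 12/4.6 = 2.61, beetle grubs = 12/16 = 0.75.
Ranked: ant pupae > leatherjackets > beetle grubs.

leatherjackets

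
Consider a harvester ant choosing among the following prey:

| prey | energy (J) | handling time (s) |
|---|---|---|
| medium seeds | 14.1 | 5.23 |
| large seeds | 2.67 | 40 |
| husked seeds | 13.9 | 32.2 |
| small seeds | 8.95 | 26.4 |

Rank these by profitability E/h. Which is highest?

medium seeds

Profitability E/h (J/s): medium seeds = 14.1/5.23 = 2.7, large seeds = 2.67/40 = 0.0668, husked seeds = 13.9/32.2 = 0.432, small seeds = 8.95/26.4 = 0.339.
Ranked: medium seeds > husked seeds > small seeds > large seeds.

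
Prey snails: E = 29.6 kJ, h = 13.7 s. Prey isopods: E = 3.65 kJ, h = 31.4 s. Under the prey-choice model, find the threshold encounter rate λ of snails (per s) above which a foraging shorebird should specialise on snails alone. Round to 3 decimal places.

The zero-one rule: include isopods iff E₂/h₂ > λE₁/(1+λh₁). Equality gives the switch point.
λE₁h₂ = E₂ + λE₂h₁ ⇒ λ = E₂/(E₁h₂ − E₂h₁) = 3.65/(929.4 − 50) = 0.00415 per s.

0.004 per s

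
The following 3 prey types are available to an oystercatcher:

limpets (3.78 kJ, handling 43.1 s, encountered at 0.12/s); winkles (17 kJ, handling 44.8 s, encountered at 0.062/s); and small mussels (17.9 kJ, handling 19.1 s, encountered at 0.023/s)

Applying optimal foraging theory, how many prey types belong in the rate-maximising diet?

Profitabilities (E/h, kJ/s): small mussels 0.937, winkles 0.379, limpets 0.0877. Add prey in this order while the next type's profitability exceeds the intake rate on those already taken.
Rate on top 1: 0.286. winkles: 0.379 > 0.286 → include.
Rate on top 2: 0.3476. limpets: 0.0877 < 0.3476 → exclude; stop.
Optimal diet: small mussels, winkles — 2 of 3 types.

2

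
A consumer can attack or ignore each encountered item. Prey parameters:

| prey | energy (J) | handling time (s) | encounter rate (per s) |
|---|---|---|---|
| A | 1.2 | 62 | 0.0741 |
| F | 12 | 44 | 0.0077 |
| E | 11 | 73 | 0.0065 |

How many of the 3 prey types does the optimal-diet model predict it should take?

Profitabilities (E/h, J/s): F 0.273, E 0.151, A 0.0194. Add prey in this order while the next type's profitability exceeds the intake rate on those already taken.
Rate on top 1: 0.06902. E: 0.151 > 0.06902 → include.
Rate on top 2: 0.09039. A: 0.0194 < 0.09039 → exclude; stop.
Optimal diet: F, E — 2 of 3 types.

2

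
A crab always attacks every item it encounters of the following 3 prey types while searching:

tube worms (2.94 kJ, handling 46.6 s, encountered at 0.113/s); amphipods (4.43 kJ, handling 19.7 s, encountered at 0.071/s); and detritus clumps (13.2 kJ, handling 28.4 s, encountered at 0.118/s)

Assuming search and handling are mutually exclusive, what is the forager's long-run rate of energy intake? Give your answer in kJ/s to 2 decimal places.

0.20 kJ/s

R = Σλ_iE_i / (1 + Σλ_ih_i)
Numerator: 0.113×2.94 + 0.071×4.43 + 0.118×13.2 = 2.204
Denominator: 1 + 0.113×46.6 + 0.071×19.7 + 0.118×28.4 = 11.02
R = 2.204/11.02 = 0.2001 kJ/s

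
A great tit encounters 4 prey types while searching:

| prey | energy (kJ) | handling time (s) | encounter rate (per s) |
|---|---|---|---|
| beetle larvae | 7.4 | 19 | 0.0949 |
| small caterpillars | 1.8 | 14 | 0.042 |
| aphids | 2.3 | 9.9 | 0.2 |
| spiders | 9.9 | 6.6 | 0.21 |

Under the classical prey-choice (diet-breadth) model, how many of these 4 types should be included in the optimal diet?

1

Profitabilities (E/h, kJ/s): spiders 1.5, beetle larvae 0.389, aphids 0.232, small caterpillars 0.129. Add prey in this order while the next type's profitability exceeds the intake rate on those already taken.
Rate on top 1: 0.8713. beetle larvae: 0.389 < 0.8713 → exclude; stop.
Optimal diet: spiders — 1 of 4 types.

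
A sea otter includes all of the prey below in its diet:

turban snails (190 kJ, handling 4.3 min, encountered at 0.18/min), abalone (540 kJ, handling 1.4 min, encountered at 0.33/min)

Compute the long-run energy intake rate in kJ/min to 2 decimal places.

94.99 kJ/min

R = (0.18×190 + 0.33×540) / (1 + 0.18×4.3 + 0.33×1.4) = 212.4/2.236 = 94.99 kJ/min.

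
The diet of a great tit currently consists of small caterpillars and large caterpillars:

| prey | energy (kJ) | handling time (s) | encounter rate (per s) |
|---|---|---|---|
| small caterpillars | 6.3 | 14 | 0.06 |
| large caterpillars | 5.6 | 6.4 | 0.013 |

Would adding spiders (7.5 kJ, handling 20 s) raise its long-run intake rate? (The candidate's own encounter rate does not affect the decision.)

Current rate: (0.06×6.3 + 0.013×5.6)/(1 + 0.06×14 + 0.013×6.4) = 0.2344 kJ/s.
Profitability of spiders: 7.5/20 = 0.375 kJ/s.
Since 0.375 > R, including spiders increases the long-run rate.

Yes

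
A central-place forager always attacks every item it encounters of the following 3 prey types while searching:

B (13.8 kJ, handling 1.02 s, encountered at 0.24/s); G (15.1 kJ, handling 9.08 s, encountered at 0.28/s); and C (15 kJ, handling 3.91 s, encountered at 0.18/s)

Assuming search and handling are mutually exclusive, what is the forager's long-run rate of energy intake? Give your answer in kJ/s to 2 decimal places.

R = (0.24×13.8 + 0.28×15.1 + 0.18×15) / (1 + 0.24×1.02 + 0.28×9.08 + 0.18×3.91) = 10.24/4.491 = 2.28 kJ/s.

2.28 kJ/s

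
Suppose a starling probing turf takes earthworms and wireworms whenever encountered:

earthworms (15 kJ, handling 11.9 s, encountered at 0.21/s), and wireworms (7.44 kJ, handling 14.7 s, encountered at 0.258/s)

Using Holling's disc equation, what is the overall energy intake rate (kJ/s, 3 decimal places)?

R = Σλ_iE_i / (1 + Σλ_ih_i)
Numerator: 0.21×15 + 0.258×7.44 = 5.07
Denominator: 1 + 0.21×11.9 + 0.258×14.7 = 7.292
R = 5.07/7.292 = 0.6953 kJ/s

0.695 kJ/s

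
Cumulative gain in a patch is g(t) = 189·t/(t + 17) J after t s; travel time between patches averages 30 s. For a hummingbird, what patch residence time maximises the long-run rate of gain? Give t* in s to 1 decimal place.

22.6 s

Maximise g(t)/(T+t): set derivative to zero → g'(t)(T+t) = g(t).
g'(t) = 189·17/(t + 17)². Setting 189·17/(t+17)² = 189t/[(t+17)(30+t)] gives 17(30+t) = t(t+17), so t² = 17×30 = 510.
t* = √510 = 22.58 s.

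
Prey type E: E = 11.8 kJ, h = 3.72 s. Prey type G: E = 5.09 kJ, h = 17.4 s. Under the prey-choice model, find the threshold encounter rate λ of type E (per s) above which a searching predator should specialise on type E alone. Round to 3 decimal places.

At the threshold, the rate on type E alone equals the profitability of type G: λ·11.8/(1 + λ·3.72) = 5.09/17.4 = 0.2925.
Rearranging, λ(11.8 − 0.2925×3.72) = 0.2925, so λ = 0.2925/10.71 = 0.02731 per s.

0.027 per s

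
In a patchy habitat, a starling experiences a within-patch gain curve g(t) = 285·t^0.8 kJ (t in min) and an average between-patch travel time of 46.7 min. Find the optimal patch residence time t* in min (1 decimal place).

By the marginal value theorem, leave when the instantaneous gain rate g'(t) equals the habitat-wide average g(t)/(T + t).
g'(t) = 0.8·285·t^-0.2. Setting 0.8·285·t^-0.2 = 285·t^0.8/(46.7+t) gives 0.8(46.7+t) = t, so 0.20·t = 0.8×46.7.
t* = 0.8×46.7/0.20 = 186.8 min.

186.8 min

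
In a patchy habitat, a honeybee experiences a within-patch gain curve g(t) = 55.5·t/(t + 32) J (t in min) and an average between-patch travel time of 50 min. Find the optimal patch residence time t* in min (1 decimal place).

40.0 min

By the marginal value theorem, leave when the instantaneous gain rate g'(t) equals the habitat-wide average g(t)/(T + t).
g'(t) = 55.5·32/(t + 32)². Setting 55.5·32/(t+32)² = 55.5t/[(t+32)(50+t)] gives 32(50+t) = t(t+32), so t² = 32×50 = 1600.
t* = √1600 = 40 min.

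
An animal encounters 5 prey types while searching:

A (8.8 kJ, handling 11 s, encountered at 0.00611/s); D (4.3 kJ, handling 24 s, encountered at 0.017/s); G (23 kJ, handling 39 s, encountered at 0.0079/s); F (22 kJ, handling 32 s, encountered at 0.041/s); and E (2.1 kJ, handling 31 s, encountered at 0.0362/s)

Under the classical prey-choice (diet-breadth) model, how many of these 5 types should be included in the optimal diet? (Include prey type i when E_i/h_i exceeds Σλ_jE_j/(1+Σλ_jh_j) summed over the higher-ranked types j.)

3

Profitabilities (E/h, kJ/s): A 0.8, F 0.688, G 0.59, D 0.179, E 0.0677. Add prey in this order while the next type's profitability exceeds the intake rate on those already taken.
Rate on top 1: 0.05038. F: 0.688 > 0.05038 → include.
Rate on top 2: 0.4017. G: 0.59 > 0.4017 → include.
Rate on top 3: 0.4233. D: 0.179 < 0.4233 → exclude; stop.
Optimal diet: A, F, G — 3 of 5 types.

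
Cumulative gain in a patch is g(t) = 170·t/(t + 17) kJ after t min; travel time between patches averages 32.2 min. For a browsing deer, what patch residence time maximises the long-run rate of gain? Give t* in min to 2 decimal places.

Maximise g(t)/(T+t): set derivative to zero → g'(t)(T+t) = g(t).
g'(t) = 170·17/(t + 17)². Setting 170·17/(t+17)² = 170t/[(t+17)(32.2+t)] gives 17(32.2+t) = t(t+17), so t² = 17×32.2 = 547.4.
t* = √547.4 = 23.4 min.

23.40 min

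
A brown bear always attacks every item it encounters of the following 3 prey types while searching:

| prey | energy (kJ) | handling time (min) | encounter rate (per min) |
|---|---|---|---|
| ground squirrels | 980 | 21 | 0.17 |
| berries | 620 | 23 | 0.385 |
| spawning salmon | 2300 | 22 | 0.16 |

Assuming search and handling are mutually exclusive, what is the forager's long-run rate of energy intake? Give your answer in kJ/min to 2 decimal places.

Energy encountered per unit search time: 0.17×980 + 0.385×620 + 0.16×2300 = 773.3 kJ/min.
Handling time per unit search time: 0.17×21 + 0.385×23 + 0.16×22 = 15.95.
Rate = 773.3/(1 + 15.95) = 45.64 kJ/min.

45.64 kJ/min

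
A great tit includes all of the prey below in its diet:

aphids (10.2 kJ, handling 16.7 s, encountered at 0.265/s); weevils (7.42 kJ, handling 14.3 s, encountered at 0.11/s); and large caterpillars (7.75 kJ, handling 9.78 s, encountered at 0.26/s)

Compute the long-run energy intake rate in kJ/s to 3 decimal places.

0.580 kJ/s

Energy encountered per unit search time: 0.265×10.2 + 0.11×7.42 + 0.26×7.75 = 5.534 kJ/s.
Handling time per unit search time: 0.265×16.7 + 0.11×14.3 + 0.26×9.78 = 8.541.
Rate = 5.534/(1 + 8.541) = 0.58 kJ/s.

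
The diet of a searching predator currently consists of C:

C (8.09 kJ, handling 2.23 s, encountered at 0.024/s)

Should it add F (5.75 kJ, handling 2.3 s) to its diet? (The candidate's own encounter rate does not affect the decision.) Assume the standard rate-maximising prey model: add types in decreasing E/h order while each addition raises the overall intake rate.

Yes

Intake rate on the current diet: R = (0.024×8.09) / (1 + 0.024×2.23) = 0.1942/1.054 = 0.1843 kJ/s.
F: E/h = 5.75/2.3 = 2.5 kJ/s.
2.5 > 0.1843, so adding F raises the average — include it.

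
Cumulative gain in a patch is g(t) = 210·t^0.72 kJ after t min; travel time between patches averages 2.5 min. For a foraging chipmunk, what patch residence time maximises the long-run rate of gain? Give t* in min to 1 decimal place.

Optimal t* satisfies g'(t*) = g(t*)/(T + t*).
g'(t) = 0.72·210·t^-0.28. Setting 0.72·210·t^-0.28 = 210·t^0.72/(2.5+t) gives 0.72(2.5+t) = t, so 0.28·t = 0.72×2.5.
t* = 0.72×2.5/0.28 = 6.429 min.

6.4 min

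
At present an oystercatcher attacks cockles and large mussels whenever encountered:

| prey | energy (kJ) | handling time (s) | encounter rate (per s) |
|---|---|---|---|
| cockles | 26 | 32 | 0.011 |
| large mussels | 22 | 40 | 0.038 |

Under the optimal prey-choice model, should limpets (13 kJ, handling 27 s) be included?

Yes

On cockles and large mussels alone, R = ΣλE/(1+Σλh) = 1.122/2.872 = 0.3907 kJ/s.
Profitability of limpets: 13/27 = 0.4815 kJ/s.
0.4815 > 0.3907, so adding limpets raises the average — include it.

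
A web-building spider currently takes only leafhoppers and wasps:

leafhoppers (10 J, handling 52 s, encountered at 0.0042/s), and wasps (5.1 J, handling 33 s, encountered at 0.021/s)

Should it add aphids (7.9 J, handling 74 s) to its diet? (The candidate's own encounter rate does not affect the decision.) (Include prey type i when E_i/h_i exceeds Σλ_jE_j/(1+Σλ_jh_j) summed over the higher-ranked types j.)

Yes

On leafhoppers and wasps alone, R = ΣλE/(1+Σλh) = 0.1491/1.911 = 0.07801 J/s.
Profitability of aphids: 7.9/74 = 0.1068 J/s.
Since 0.1068 > R, including aphids increases the long-run rate.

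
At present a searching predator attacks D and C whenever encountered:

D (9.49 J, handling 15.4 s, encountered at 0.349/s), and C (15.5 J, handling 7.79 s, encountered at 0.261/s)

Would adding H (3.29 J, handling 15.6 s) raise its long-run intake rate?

Intake rate on the current diet: R = (0.349×9.49 + 0.261×15.5) / (1 + 0.349×15.4 + 0.261×7.79) = 7.358/8.408 = 0.8751 J/s.
H: E/h = 3.29/15.6 = 0.2109 J/s.
0.2109 < 0.8751, so adding H would lower the average — exclude it.

No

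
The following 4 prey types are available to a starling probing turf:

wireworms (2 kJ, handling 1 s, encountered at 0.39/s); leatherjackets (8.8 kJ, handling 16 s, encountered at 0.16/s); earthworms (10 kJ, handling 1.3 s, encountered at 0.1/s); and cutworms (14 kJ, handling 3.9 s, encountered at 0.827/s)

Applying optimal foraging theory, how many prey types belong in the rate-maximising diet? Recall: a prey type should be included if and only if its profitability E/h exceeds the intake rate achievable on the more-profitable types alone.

2

E/h in descending order: earthworms 7.69, cutworms 3.59, wireworms 2, leatherjackets 0.55 kJ/s. The optimal diet is the largest prefix of this list for which every included type satisfies E_i/h_i > R on the types above it.
Rate on top 1: 0.885. cutworms: 3.59 > 0.885 → include.
Rate on top 2: 2.888. wireworms: 2 < 2.888 → exclude; stop.
Optimal diet: earthworms, cutworms — 2 of 4 types.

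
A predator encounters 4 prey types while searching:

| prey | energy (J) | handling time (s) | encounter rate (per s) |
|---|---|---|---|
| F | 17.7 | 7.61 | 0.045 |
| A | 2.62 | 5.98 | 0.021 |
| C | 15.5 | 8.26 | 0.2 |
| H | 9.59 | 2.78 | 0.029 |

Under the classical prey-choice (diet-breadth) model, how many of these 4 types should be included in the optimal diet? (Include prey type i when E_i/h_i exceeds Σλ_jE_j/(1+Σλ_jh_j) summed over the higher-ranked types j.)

3

E/h in descending order: H 3.45, F 2.33, C 1.88, A 0.438 J/s. The optimal diet is the largest prefix of this list for which every included type satisfies E_i/h_i > R on the types above it.
Rate on top 1: 0.2574. F: 2.33 > 0.2574 → include.
Rate on top 2: 0.7551. C: 1.88 > 0.7551 → include.
Rate on top 3: 1.358. A: 0.438 < 1.358 → exclude; stop.
Optimal diet: H, F, C — 3 of 4 types.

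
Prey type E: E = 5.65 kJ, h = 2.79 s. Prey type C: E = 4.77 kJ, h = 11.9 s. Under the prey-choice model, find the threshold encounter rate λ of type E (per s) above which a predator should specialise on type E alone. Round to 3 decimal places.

Drop type C once their profitability E₂/h₂ falls below the rate achievable on type E alone: E₂/h₂ = λE₁/(1 + λh₁).
Solve for λ: λE₁h₂ = E₂(1 + λh₁) → λ(E₁h₂ − E₂h₁) = E₂ → λ = E₂/(E₁h₂ − E₂h₁).
λ = 4.77/(5.65×11.9 − 4.77×2.79) = 4.77/53.93 = 0.08845 per s.

0.088 per s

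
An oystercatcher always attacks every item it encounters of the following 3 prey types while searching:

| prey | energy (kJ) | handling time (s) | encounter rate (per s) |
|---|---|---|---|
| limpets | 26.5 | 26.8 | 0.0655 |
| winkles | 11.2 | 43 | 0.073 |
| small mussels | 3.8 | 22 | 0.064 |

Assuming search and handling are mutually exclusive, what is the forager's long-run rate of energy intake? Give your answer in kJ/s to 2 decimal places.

0.38 kJ/s

R = Σλ_iE_i / (1 + Σλ_ih_i)
Numerator: 0.0655×26.5 + 0.073×11.2 + 0.064×3.8 = 2.797
Denominator: 1 + 0.0655×26.8 + 0.073×43 + 0.064×22 = 7.302
R = 2.797/7.302 = 0.383 kJ/s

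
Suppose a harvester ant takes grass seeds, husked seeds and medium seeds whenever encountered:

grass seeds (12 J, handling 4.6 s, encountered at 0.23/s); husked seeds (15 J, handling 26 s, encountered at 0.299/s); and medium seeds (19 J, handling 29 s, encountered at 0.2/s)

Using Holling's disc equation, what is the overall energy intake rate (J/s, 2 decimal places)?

0.71 J/s

Energy encountered per unit search time: 0.23×12 + 0.299×15 + 0.2×19 = 11.04 J/s.
Handling time per unit search time: 0.23×4.6 + 0.299×26 + 0.2×29 = 14.63.
Rate = 11.04/(1 + 14.63) = 0.7066 J/s.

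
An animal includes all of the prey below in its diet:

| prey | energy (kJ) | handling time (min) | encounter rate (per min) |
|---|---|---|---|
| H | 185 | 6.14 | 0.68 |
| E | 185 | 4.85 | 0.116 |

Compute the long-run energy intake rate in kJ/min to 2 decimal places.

25.66 kJ/min

Energy encountered per unit search time: 0.68×185 + 0.116×185 = 147.3 kJ/min.
Handling time per unit search time: 0.68×6.14 + 0.116×4.85 = 4.738.
Rate = 147.3/(1 + 4.738) = 25.66 kJ/min.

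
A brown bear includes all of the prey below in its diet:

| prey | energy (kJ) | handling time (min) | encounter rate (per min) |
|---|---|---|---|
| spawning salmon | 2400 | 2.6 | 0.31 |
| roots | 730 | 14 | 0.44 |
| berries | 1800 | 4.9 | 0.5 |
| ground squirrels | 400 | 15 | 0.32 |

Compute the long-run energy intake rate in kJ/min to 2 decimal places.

137.57 kJ/min

R = (0.31×2400 + 0.44×730 + 0.5×1800 + 0.32×400) / (1 + 0.31×2.6 + 0.44×14 + 0.5×4.9 + 0.32×15) = 2093/15.22 = 137.6 kJ/min.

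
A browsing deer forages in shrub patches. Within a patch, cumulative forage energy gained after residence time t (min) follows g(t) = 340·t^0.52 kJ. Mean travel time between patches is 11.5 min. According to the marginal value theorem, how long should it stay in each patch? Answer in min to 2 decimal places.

Optimal t* satisfies g'(t*) = g(t*)/(T + t*).
g'(t) = 0.52·340·t^-0.48. Setting 0.52·340·t^-0.48 = 340·t^0.52/(11.5+t) gives 0.52(11.5+t) = t, so 0.48·t = 0.52×11.5.
t* = 0.52×11.5/0.48 = 12.46 min.

12.46 min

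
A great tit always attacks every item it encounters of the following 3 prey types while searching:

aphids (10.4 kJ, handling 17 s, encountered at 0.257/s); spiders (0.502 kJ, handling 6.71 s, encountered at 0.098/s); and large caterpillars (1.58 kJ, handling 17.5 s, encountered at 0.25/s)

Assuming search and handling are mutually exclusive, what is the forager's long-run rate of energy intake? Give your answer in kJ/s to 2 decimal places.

0.30 kJ/s

R = Σλ_iE_i / (1 + Σλ_ih_i)
Numerator: 0.257×10.4 + 0.098×0.502 + 0.25×1.58 = 3.117
Denominator: 1 + 0.257×17 + 0.098×6.71 + 0.25×17.5 = 10.4
R = 3.117/10.4 = 0.2997 kJ/s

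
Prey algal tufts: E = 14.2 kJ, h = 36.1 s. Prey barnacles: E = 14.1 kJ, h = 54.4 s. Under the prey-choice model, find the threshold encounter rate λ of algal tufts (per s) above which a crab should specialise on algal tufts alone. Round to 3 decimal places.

0.054 per s

The zero-one rule: include barnacles iff E₂/h₂ > λE₁/(1+λh₁). Equality gives the switch point.
λE₁h₂ = E₂ + λE₂h₁ ⇒ λ = E₂/(E₁h₂ − E₂h₁) = 14.1/(772.5 − 509) = 0.05352 per s.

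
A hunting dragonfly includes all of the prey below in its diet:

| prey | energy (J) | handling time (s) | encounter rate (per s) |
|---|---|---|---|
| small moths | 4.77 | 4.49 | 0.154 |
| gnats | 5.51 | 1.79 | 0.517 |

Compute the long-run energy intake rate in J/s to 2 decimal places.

1.37 J/s

Energy encountered per unit search time: 0.154×4.77 + 0.517×5.51 = 3.583 J/s.
Handling time per unit search time: 0.154×4.49 + 0.517×1.79 = 1.617.
Rate = 3.583/(1 + 1.617) = 1.369 J/s.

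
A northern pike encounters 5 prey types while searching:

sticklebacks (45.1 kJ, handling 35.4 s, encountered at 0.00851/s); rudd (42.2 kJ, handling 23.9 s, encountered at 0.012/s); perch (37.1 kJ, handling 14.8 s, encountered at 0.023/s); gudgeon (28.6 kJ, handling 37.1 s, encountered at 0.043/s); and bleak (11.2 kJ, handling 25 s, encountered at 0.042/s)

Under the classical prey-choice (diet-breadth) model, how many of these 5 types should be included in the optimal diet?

E/h in descending order: perch 2.51, rudd 1.77, sticklebacks 1.27, gudgeon 0.771, bleak 0.448 kJ/s. The optimal diet is the largest prefix of this list for which every included type satisfies E_i/h_i > R on the types above it.
Rate on top 1: 0.6366. rudd: 1.77 > 0.6366 → include.
Rate on top 2: 0.8356. sticklebacks: 1.27 > 0.8356 → include.
Rate on top 3: 0.9041. gudgeon: 0.771 < 0.9041 → exclude; stop.
Optimal diet: perch, rudd, sticklebacks — 3 of 5 types.

3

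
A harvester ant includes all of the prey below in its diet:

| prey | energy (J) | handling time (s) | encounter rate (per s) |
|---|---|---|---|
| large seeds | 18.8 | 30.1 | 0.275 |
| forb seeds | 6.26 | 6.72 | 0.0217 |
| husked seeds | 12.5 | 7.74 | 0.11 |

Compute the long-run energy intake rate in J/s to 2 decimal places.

Energy encountered per unit search time: 0.275×18.8 + 0.0217×6.26 + 0.11×12.5 = 6.681 J/s.
Handling time per unit search time: 0.275×30.1 + 0.0217×6.72 + 0.11×7.74 = 9.275.
Rate = 6.681/(1 + 9.275) = 0.6502 J/s.

0.65 J/s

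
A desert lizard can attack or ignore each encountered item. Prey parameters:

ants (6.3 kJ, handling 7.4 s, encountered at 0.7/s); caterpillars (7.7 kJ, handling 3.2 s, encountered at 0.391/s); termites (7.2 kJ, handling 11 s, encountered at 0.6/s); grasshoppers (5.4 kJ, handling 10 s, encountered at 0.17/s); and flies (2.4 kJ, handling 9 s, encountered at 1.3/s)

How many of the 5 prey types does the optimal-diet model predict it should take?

1

Profitabilities (E/h, kJ/s): caterpillars 2.41, ants 0.851, termites 0.655, grasshoppers 0.54, flies 0.267. Add prey in this order while the next type's profitability exceeds the intake rate on those already taken.
Rate on top 1: 1.337. ants: 0.851 < 1.337 → exclude; stop.
Optimal diet: caterpillars — 1 of 5 types.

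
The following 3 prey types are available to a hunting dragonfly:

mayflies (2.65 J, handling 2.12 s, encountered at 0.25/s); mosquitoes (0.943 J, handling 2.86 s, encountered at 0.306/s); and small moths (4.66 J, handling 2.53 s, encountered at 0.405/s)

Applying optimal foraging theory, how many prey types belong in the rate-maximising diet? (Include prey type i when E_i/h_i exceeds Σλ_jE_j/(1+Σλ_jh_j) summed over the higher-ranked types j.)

E/h in descending order: small moths 1.84, mayflies 1.25, mosquitoes 0.33 J/s. The optimal diet is the largest prefix of this list for which every included type satisfies E_i/h_i > R on the types above it.
Rate on top 1: 0.9322. mayflies: 1.25 > 0.9322 → include.
Rate on top 2: 0.9981. mosquitoes: 0.33 < 0.9981 → exclude; stop.
Optimal diet: small moths, mayflies — 2 of 3 types.

2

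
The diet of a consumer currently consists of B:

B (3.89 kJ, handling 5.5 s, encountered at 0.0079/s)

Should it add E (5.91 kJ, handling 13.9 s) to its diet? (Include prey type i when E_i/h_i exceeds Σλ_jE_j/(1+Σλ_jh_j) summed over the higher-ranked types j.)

Yes

Current rate: (0.0079×3.89)/(1 + 0.0079×5.5) = 0.02945 kJ/s.
Profitability of E: 5.91/13.9 = 0.4252 kJ/s.
0.4252 > 0.02945, so adding E raises the average — include it.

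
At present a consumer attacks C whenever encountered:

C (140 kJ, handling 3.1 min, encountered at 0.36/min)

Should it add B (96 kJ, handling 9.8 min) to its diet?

No

Intake rate on the current diet: R = (0.36×140) / (1 + 0.36×3.1) = 50.4/2.116 = 23.82 kJ/min.
B: E/h = 96/9.8 = 9.796 kJ/min.
Since 9.796 < R, time spent handling B is better spent searching.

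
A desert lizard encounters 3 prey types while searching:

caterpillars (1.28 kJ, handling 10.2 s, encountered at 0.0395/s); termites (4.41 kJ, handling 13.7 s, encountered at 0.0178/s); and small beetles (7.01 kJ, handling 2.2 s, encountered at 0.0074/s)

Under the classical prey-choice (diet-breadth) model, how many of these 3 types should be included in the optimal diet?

Profitabilities (E/h, kJ/s): small beetles 3.19, termites 0.322, caterpillars 0.125. Add prey in this order while the next type's profitability exceeds the intake rate on those already taken.
Rate on top 1: 0.05104. termites: 0.322 > 0.05104 → include.
Rate on top 2: 0.1035. caterpillars: 0.125 > 0.1035 → include.
Optimal diet: small beetles, termites, caterpillars — 3 of 3 types.

3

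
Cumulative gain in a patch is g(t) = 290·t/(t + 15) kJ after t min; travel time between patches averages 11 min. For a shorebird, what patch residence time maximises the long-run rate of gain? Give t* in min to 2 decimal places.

12.85 min

Optimal t* satisfies g'(t*) = g(t*)/(T + t*).
g'(t) = 290·15/(t + 15)². Setting 290·15/(t+15)² = 290t/[(t+15)(11+t)] gives 15(11+t) = t(t+15), so t² = 15×11 = 165.
t* = √165 = 12.85 min.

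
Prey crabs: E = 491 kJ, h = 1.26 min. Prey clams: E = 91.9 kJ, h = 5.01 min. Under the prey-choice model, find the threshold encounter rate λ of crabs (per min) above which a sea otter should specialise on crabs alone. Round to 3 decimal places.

Drop clams once their profitability E₂/h₂ falls below the rate achievable on crabs alone: E₂/h₂ = λE₁/(1 + λh₁).
Solve for λ: λE₁h₂ = E₂(1 + λh₁) → λ(E₁h₂ − E₂h₁) = E₂ → λ = E₂/(E₁h₂ − E₂h₁).
λ = 91.9/(491×5.01 − 91.9×1.26) = 91.9/2344 = 0.0392 per min.

0.039 per min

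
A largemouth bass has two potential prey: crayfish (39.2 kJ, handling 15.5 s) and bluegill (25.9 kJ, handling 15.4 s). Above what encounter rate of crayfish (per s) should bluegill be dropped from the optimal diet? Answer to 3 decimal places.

At the threshold, the rate on crayfish alone equals the profitability of bluegill: λ·39.2/(1 + λ·15.5) = 25.9/15.4 = 1.682.
Rearranging, λ(39.2 − 1.682×15.5) = 1.682, so λ = 1.682/13.13 = 0.1281 per s.

0.128 per s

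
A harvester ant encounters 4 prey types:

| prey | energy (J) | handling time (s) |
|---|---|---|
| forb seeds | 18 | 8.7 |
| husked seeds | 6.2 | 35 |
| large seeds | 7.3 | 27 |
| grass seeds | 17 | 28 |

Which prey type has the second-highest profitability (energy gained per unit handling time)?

grass seeds

In descending order of E/h:
forb seeds: 18/8.7 = 2.07 J/s
grass seeds: 17/28 = 0.607 J/s
large seeds: 7.3/27 = 0.27 J/s
husked seeds: 6.2/35 = 0.177 J/s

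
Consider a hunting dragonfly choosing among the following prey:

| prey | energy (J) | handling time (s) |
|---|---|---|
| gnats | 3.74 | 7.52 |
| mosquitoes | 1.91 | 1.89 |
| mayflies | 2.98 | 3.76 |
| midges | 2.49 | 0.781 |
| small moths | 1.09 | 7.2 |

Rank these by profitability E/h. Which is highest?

Profitability E/h (J/s): gnats = 3.74/7.52 = 0.497, mosquitoes = 1.91/1.89 = 1.01, mayflies = 2.98/3.76 = 0.793, midges = 2.49/0.781 = 3.19, small moths = 1.09/7.2 = 0.151.
Ranked: midges > mosquitoes > mayflies > gnats > small moths.

midges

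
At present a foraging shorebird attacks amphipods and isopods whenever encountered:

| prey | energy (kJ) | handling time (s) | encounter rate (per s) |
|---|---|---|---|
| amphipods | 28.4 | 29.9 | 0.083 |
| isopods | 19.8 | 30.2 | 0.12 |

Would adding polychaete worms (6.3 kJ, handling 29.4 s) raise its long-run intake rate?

No

On amphipods and isopods alone, R = ΣλE/(1+Σλh) = 4.733/7.106 = 0.6661 kJ/s.
polychaete worms: E/h = 6.3/29.4 = 0.2143 kJ/s.
Since 0.2143 < R, time spent handling polychaete worms is better spent searching.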